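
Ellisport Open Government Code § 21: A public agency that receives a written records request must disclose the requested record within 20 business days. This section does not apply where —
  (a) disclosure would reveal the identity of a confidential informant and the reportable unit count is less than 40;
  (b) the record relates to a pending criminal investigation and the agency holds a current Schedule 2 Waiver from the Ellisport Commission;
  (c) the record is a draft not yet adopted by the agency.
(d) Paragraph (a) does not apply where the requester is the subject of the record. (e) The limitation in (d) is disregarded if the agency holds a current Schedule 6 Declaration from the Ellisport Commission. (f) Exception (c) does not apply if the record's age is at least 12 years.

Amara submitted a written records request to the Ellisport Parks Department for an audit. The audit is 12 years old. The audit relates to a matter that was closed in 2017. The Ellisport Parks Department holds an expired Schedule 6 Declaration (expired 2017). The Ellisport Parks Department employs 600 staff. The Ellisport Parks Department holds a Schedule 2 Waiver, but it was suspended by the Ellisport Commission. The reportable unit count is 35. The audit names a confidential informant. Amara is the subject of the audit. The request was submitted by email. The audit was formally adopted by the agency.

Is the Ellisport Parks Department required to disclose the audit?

Exception (a): the audit names a confidential informant; the reportable unit count is 35, less than the 40 limit — every condition holds. Turning to paragraphs (d)–(e): (d) applies — Amara is the subject of the audit. (e), which would lift (d), is not engaged — there is no Schedule 6 Declaration in force. Exception (a) does not apply.
Exception (b) fails — the audit relates to a closed matter.
Exception (c) fails — the audit has been formally adopted.
Every exception is unavailable, so the rule governs.

Yes — the Ellisport Parks Department must disclose the audit.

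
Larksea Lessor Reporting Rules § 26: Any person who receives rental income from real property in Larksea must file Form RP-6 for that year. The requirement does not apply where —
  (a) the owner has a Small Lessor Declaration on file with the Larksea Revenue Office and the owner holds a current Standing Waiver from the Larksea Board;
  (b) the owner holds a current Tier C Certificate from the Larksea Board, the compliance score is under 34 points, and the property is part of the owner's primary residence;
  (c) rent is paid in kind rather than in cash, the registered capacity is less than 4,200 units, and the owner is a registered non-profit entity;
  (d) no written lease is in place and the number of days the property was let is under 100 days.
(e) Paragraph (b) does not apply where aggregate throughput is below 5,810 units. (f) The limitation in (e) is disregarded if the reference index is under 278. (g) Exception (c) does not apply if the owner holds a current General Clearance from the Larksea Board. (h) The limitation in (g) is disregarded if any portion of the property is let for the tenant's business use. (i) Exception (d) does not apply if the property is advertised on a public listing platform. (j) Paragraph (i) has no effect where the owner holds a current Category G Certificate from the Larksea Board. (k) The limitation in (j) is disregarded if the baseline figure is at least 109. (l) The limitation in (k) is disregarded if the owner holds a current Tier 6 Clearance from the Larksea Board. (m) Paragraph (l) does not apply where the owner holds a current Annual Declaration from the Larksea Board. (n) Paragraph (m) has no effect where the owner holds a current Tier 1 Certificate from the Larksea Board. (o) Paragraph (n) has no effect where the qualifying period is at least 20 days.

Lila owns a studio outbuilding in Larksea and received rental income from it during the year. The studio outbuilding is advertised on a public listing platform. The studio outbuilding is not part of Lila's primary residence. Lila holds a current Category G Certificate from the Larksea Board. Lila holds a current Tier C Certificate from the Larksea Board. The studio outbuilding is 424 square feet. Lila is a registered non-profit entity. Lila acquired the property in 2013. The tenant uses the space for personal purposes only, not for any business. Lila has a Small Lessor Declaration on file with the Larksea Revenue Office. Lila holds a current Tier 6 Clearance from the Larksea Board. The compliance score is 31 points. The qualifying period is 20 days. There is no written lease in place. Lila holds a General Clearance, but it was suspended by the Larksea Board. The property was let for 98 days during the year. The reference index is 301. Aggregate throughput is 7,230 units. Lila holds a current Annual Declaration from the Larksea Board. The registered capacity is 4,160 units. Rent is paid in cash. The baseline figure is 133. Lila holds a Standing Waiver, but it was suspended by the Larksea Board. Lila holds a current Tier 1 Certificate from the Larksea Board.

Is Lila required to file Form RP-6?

Exception (a) requires that the owner holds a current Standing Waiver from the Larksea Board; but there is no Standing Waiver in force, so (a) is unavailable.
Exception (b) requires that the property is part of the owner's primary residence; but the studio outbuilding is not part of the primary residence, so (b) is unavailable.
Exception (c) requires that rent is paid in kind rather than in cash; but rent is paid in cash, so (c) is unavailable.
All of (d)'s requirements are met (there is no written lease; the number of days the property was let is 98 days, under the 100 days limit). However, paragraphs (i)–(o) must be considered: (i) applies — the property is publicly advertised. (j) operates (a current Category G Certificate is held), but is set aside by (k): (k) applies — the baseline figure is 133, meeting the 109 threshold. (l) is triggered (a current Tier 6 Clearance is held), but is overridden by (m): (m) operates against (l): a current Annual Declaration is held. (n) is engaged (a current Tier 1 Certificate is held), but is overridden by (o): (o) is triggered — the qualifying period is 20 days, meeting the 20 days threshold. (d) is therefore removed.
None of the exceptions is available; § 26 applies in full.

Yes — Lila must file Form RP-6.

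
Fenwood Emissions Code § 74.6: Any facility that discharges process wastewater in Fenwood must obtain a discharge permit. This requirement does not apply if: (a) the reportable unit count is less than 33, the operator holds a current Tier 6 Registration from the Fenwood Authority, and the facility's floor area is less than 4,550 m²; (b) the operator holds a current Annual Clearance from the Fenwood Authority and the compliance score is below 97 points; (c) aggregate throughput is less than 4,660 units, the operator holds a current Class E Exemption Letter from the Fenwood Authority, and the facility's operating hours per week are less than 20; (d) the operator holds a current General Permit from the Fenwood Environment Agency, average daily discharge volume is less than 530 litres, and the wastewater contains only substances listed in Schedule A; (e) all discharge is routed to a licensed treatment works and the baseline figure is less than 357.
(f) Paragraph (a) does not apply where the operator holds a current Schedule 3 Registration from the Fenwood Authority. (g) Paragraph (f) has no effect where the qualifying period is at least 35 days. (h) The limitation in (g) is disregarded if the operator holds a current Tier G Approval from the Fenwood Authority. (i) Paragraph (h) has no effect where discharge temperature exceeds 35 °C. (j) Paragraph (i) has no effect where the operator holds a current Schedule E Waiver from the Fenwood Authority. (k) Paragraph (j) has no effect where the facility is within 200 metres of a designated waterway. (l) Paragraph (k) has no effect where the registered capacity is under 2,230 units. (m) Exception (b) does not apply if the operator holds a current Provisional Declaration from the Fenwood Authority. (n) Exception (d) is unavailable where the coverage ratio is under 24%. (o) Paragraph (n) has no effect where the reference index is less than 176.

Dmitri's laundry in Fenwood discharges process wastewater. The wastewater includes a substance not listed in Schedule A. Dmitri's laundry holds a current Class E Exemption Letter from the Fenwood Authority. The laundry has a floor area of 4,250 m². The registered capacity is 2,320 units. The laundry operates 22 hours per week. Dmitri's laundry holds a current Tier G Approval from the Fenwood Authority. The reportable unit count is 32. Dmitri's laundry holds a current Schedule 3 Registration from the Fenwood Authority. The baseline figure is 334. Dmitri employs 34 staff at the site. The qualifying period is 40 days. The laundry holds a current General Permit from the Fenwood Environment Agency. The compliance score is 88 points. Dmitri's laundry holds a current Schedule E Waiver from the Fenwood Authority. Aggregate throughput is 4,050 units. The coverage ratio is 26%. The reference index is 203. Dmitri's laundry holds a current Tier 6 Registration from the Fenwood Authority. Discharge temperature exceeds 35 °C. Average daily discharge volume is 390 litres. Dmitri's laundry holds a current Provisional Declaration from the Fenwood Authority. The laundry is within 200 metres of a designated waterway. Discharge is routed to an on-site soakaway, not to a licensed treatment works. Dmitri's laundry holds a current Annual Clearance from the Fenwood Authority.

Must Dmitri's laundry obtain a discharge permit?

Exception (a): the reportable unit count is 32, less than the 33 limit; a current Tier 6 Registration is held; the facility's floor area is 4,250 m², less than the 4,550 m² limit — every condition holds. Under paragraphs (f)–(l): (f) is engaged (a current Schedule 3 Registration is held), but is overridden by (g): (g) is engaged — the qualifying period is 40 days, meeting the 35 days threshold. (h) applies (a current Tier G Approval is held), but yields to (i): (i) applies — discharge temperature exceeds 35 °C. (j) would limit (i) — a current Schedule E Waiver is held — but (k) sets (j) aside: (k) operates against (j): the laundry is within 200 m of a designated waterway. (l), which would lift (k), does not operate here — the registered capacity is 2,320 units, not under 2,230 units. (a) remains available.
All of (b)'s requirements are met (a current Annual Clearance is held; the compliance score is 88 points, below the 97 points limit). However, paragraph (m) must be considered: (m) operates against (b): a current Provisional Declaration is held. Exception (b) does not apply.
Exception (c) does not apply: the facility's operating hours per week are 22, not less than 20.
Exception (d) does not apply: the wastewater includes a non-Schedule-A substance.
Exception (e) does not apply: discharge is not routed to a licensed treatment works.

No — exception (a) applies; Dmitri's laundry is not required to obtain a discharge permit.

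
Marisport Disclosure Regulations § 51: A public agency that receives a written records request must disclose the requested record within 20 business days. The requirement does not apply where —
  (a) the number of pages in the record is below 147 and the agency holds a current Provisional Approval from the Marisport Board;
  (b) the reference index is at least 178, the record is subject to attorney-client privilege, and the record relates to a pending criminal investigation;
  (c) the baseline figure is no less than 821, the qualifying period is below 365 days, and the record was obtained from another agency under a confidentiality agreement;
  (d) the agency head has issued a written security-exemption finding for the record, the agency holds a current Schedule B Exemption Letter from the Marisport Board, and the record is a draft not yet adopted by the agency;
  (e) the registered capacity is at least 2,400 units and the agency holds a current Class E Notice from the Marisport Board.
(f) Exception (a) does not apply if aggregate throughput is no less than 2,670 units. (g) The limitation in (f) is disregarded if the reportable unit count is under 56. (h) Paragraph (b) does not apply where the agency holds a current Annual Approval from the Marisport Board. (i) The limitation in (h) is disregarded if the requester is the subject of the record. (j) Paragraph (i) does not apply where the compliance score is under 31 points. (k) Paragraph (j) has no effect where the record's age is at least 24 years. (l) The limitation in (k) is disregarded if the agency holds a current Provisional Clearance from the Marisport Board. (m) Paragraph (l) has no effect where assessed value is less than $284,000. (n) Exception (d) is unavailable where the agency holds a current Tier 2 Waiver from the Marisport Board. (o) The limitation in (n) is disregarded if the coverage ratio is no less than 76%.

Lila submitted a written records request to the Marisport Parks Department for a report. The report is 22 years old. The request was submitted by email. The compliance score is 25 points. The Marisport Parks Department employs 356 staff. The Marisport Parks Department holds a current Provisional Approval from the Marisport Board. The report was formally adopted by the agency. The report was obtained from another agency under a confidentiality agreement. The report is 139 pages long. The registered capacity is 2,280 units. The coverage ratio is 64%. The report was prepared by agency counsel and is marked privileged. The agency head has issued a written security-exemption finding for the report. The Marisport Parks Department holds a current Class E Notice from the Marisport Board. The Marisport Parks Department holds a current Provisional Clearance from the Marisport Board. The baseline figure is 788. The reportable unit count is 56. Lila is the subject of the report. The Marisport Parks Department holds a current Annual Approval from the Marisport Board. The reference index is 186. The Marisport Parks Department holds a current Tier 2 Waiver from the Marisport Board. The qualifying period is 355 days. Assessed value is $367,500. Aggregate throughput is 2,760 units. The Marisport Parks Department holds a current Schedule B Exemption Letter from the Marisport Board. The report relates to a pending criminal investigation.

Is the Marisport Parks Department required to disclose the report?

All of (a)'s requirements are met (the number of pages in the record is 139, below the 147 limit; a current Provisional Approval is held). But: (f) operates against (a): aggregate throughput is 2,760 units, meeting the 2,670 units threshold. (g) does not operate here (the reportable unit count is 56, not under 56), so (f) stands. (a) is therefore removed.
Exception (b): the reference index is 186, meeting the 178 threshold; the report is privileged; the report relates to a pending investigation — every condition holds. However, paragraphs (h)–(m) must be considered: (h) operates — a current Annual Approval is held. (i) would limit (h) — Lila is the subject of the report — but (j) sets (i) aside: (j) applies — the compliance score is 25 points, under the 31 points limit. (k), which would lift (j), does not operate here — the record's age is 22 years, short of 24 years. (b) is therefore removed.
Exception (c) does not apply: the baseline figure is 788, short of 821.
Exception (d) requires that the record is a draft not yet adopted by the agency; but the report has been formally adopted, so (d) is unavailable.
Exception (e) does not apply: the registered capacity is 2,280 units, short of 2,400 units.
Every exception is unavailable, so the rule governs.

Yes — the Marisport Parks Department must disclose the report.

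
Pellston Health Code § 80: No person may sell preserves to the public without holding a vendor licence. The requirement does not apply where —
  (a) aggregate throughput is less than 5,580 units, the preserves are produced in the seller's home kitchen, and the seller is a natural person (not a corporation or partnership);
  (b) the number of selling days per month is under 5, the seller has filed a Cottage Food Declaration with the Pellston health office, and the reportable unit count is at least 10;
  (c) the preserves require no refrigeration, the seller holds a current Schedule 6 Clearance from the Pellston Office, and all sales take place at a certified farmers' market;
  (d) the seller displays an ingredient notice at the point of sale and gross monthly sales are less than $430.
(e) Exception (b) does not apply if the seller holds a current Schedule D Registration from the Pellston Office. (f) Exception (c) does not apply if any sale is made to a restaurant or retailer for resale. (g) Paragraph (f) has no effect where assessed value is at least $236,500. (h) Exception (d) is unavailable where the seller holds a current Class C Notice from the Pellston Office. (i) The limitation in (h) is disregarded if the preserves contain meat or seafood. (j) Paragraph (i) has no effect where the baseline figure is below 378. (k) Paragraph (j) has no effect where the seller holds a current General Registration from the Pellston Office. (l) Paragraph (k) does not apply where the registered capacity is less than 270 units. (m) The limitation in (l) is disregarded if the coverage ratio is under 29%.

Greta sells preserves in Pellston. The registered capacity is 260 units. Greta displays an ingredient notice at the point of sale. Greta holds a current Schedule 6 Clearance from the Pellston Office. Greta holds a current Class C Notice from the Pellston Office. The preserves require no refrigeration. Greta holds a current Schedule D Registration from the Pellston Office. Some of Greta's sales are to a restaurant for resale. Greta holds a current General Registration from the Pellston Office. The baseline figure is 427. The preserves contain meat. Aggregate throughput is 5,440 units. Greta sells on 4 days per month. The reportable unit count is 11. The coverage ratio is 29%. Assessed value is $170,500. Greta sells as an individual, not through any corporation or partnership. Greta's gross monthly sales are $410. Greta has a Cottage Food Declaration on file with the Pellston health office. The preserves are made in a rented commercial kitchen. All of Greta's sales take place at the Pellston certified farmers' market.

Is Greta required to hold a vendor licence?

Exception (a) fails — the preserves are made in a commercial kitchen, not a home kitchen.
Exception (b) is satisfied on its face — the number of selling days per month is 4, under the 5 limit; a Cottage Food Declaration is on file; the reportable unit count is 11, meeting the 10 threshold. But applying paragraph (e): (e) is engaged — a current Schedule D Registration is held. So (b) is unavailable.
Exception (c) is satisfied on its face — the preserves are shelf-stable; a current Schedule 6 Clearance is held; all sales are at a certified farmers' market. However, paragraphs (f)–(g) must be considered: (f) operates against (c): some sales are to a restaurant for resale. (g), which would lift (f), does not operate here — assessed value is $170,500, short of $236,500. So (c) is unavailable.
All of (d)'s requirements are met (an ingredient notice is displayed; gross monthly sales are $410, less than the $430 limit). Under paragraphs (h)–(m): (h) would limit (d) — a current Class C Notice is held — but (i) sets (h) aside: (i) operates — the preserves contain meat. (j) is not triggered (the baseline figure is 427, not below 378), so (i) stands. Exception (d) stands.

No — exception (d) applies; Greta is not required to hold a vendor licence.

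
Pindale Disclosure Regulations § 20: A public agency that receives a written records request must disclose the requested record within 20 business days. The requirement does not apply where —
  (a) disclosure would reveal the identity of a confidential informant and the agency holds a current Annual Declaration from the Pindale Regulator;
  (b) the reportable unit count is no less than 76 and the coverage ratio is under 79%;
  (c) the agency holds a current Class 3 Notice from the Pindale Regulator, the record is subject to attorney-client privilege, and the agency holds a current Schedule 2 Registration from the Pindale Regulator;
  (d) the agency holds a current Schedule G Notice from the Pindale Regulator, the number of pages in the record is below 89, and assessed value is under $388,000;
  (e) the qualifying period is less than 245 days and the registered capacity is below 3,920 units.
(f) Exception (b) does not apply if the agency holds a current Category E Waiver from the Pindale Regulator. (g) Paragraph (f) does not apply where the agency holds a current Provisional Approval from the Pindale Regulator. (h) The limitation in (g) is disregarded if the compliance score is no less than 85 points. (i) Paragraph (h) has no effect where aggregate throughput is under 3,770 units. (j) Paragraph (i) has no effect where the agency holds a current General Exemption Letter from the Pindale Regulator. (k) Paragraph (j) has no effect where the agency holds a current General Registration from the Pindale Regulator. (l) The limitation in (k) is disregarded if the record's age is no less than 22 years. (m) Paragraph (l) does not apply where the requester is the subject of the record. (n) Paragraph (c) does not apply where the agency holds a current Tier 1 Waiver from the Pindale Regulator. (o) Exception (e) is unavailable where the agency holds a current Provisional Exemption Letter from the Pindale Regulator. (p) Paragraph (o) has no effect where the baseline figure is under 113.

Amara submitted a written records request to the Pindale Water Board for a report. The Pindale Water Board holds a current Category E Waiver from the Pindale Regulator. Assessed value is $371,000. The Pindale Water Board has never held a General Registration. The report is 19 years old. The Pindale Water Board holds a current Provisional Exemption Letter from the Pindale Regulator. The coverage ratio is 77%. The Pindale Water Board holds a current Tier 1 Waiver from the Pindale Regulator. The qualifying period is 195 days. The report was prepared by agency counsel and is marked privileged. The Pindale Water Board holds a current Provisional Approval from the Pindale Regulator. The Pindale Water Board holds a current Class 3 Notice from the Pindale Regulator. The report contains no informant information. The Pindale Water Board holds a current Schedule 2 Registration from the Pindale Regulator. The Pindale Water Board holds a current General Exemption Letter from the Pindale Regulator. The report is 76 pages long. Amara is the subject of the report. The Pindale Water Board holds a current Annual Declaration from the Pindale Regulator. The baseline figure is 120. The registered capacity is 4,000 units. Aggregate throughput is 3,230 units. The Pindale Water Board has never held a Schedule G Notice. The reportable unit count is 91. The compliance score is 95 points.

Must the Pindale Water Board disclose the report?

Exception (a) fails — the report contains no informant information.
Exception (b): the reportable unit count is 91, meeting the 76 threshold; the coverage ratio is 77%, under the 79% limit — every condition holds. But applying paragraphs (f)–(m): (f) applies — a current Category E Waiver is held. (g) would limit (f) — a current Provisional Approval is held — but (h) sets (g) aside: (h) operates against (g): the compliance score is 95 points, meeting the 85 points threshold. (i) is engaged (aggregate throughput is 3,230 units, under the 3,770 units limit), but is itself disapplied by (j): (j) is engaged — a current General Exemption Letter is held. (k) does not operate here (there is no General Registration in force), so (j) stands. So (b) is unavailable.
Exception (c): a current Class 3 Notice is held; the report is privileged; a current Schedule 2 Registration is held — every condition holds. However, paragraph (n) must be considered: (n) is engaged — a current Tier 1 Waiver is held. (c) is therefore removed.
Exception (d) requires that the agency holds a current Schedule G Notice from the Pindale Regulator; but the Schedule G Notice is not current, so (d) is unavailable.
Exception (e) does not apply: the registered capacity is 4,000 units, not below 3,920 units.
None of the exceptions is available; § 20 applies in full.

Yes — the Pindale Water Board must disclose the report.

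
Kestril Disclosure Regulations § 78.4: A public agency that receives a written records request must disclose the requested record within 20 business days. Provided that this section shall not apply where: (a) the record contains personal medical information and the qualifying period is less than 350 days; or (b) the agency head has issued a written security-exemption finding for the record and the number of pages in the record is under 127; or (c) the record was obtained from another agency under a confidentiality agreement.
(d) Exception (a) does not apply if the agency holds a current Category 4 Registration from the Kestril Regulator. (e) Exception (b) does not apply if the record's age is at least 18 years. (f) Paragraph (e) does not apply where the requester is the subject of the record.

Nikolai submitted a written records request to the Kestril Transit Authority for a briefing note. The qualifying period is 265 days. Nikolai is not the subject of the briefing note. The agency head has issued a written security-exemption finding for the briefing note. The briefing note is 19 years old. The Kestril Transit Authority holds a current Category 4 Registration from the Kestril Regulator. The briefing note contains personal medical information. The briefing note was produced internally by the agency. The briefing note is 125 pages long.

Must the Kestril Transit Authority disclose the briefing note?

Exception (a): the briefing note contains personal medical information; the qualifying period is 265 days, less than the 350 days limit — every condition holds. Turning to paragraph (d): (d) operates against (a): a current Category 4 Registration is held. (a) is therefore removed.
Exception (b) is satisfied on its face — a written security-exemption finding has been issued; the number of pages in the record is 125, under the 127 limit. Turning to paragraphs (e)–(f): (e) operates — the record's age is 19 years, meeting the 18 years threshold. (f) is not triggered (Nikolai is not the subject of the briefing note), so (e) stands. (b) is therefore removed.
Exception (c) does not apply: the briefing note was produced internally.
No exception is made out. the Kestril Transit Authority falls within the general rule.

Yes — the Kestril Transit Authority must disclose the briefing note.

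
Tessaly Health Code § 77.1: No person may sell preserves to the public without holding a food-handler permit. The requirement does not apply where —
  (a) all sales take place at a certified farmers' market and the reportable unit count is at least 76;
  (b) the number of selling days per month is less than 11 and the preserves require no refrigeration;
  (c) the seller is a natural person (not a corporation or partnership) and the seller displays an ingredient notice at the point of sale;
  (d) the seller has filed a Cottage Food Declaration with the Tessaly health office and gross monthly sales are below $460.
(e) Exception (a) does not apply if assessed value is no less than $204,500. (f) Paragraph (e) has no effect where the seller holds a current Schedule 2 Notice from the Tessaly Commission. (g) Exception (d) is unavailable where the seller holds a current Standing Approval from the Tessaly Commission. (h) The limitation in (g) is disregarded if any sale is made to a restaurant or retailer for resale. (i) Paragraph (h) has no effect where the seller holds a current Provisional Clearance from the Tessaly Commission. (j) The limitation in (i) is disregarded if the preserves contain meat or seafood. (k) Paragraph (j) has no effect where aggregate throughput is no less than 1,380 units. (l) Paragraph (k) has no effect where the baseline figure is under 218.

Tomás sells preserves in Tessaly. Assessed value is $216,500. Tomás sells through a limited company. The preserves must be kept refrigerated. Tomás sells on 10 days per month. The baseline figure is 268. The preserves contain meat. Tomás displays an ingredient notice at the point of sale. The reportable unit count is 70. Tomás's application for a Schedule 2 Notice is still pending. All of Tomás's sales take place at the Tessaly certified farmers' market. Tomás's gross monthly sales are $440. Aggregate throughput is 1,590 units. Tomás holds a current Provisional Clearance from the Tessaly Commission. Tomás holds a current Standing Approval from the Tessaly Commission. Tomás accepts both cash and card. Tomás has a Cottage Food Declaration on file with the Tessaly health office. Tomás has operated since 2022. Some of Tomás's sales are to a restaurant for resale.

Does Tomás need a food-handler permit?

Yes — Tomás must hold a food-handler permit.

Exception (a) does not apply: the reportable unit count is 70, short of 76.
Exception (b) does not apply: the preserves require refrigeration.
Exception (c) does not apply: the seller operates through a limited company.
Exception (d) is satisfied on its face — a Cottage Food Declaration is on file; gross monthly sales are $440, below the $460 limit. Turning to paragraphs (g)–(l): (g) operates — a current Standing Approval is held. (h) would limit (g) — some sales are to a restaurant for resale — but (i) sets (h) aside: (i) applies — a current Provisional Clearance is held. (j) operates (the preserves contain meat), but is itself disapplied by (k): (k) operates — aggregate throughput is 1,590 units, meeting the 1,380 units threshold. (l), which would lift (k), is not triggered — the baseline figure is 268, not under 218. So (d) is unavailable.
Every exception is unavailable, so the rule governs.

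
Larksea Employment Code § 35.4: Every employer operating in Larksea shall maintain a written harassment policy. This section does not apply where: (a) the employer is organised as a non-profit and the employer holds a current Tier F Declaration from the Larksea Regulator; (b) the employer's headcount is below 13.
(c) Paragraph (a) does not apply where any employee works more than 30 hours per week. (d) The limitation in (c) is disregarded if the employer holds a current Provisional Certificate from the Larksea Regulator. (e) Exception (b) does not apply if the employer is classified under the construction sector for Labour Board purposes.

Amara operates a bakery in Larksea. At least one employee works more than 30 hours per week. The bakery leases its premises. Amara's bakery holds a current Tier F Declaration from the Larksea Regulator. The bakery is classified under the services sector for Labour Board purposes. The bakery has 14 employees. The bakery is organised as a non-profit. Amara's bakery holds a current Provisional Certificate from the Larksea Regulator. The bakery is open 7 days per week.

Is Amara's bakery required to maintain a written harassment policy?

No — exception (a) applies; Amara's bakery is not required to maintain a written harassment policy.

Exception (a) is satisfied on its face — the employer is a non-profit; a current Tier F Declaration is held. Applying paragraphs (c)–(d): (c) applies (at least one employee exceeds 30 hours/week), but yields to (d): (d) operates against (c): a current Provisional Certificate is held. (a) remains available.
Exception (b) fails — the employer's headcount is 14, not below 13.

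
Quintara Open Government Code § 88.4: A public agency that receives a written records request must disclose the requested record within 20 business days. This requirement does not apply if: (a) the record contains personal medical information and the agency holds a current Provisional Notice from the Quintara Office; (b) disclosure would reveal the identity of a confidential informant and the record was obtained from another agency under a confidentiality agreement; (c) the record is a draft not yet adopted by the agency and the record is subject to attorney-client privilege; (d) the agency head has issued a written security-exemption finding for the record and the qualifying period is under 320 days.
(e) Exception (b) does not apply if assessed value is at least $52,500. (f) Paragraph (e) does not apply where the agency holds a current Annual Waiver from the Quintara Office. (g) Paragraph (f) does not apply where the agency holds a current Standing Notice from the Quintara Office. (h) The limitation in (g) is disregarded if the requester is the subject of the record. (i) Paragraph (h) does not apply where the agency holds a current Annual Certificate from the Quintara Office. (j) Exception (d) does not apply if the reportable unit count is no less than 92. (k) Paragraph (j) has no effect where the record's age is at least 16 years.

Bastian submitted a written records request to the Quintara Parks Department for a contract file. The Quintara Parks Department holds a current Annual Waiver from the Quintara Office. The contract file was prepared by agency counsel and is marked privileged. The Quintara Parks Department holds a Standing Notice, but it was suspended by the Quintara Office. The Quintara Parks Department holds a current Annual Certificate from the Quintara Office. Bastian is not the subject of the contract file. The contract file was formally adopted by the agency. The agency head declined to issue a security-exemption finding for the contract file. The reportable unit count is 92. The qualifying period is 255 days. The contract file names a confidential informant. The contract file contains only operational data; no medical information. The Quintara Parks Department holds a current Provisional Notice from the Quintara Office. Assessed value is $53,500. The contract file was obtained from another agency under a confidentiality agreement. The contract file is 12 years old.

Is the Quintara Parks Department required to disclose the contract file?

No — exception (b) applies; the Quintara Parks Department is not required to disclose the contract file.

Exception (a) does not apply: the contract file contains only operational data.
Exception (b) is satisfied on its face — the contract file names a confidential informant; the contract file was obtained under a confidentiality agreement. Applying paragraphs (e)–(i): (e) applies (assessed value is $53,500, meeting the $52,500 threshold), but is overridden by (f): (f) operates — a current Annual Waiver is held. (g) is inapplicable (no current Standing Notice is held), so (f) stands. Exception (b) stands.
Exception (c) fails — the contract file has been formally adopted.
Exception (d) fails — the agency head declined to issue a security-exemption finding.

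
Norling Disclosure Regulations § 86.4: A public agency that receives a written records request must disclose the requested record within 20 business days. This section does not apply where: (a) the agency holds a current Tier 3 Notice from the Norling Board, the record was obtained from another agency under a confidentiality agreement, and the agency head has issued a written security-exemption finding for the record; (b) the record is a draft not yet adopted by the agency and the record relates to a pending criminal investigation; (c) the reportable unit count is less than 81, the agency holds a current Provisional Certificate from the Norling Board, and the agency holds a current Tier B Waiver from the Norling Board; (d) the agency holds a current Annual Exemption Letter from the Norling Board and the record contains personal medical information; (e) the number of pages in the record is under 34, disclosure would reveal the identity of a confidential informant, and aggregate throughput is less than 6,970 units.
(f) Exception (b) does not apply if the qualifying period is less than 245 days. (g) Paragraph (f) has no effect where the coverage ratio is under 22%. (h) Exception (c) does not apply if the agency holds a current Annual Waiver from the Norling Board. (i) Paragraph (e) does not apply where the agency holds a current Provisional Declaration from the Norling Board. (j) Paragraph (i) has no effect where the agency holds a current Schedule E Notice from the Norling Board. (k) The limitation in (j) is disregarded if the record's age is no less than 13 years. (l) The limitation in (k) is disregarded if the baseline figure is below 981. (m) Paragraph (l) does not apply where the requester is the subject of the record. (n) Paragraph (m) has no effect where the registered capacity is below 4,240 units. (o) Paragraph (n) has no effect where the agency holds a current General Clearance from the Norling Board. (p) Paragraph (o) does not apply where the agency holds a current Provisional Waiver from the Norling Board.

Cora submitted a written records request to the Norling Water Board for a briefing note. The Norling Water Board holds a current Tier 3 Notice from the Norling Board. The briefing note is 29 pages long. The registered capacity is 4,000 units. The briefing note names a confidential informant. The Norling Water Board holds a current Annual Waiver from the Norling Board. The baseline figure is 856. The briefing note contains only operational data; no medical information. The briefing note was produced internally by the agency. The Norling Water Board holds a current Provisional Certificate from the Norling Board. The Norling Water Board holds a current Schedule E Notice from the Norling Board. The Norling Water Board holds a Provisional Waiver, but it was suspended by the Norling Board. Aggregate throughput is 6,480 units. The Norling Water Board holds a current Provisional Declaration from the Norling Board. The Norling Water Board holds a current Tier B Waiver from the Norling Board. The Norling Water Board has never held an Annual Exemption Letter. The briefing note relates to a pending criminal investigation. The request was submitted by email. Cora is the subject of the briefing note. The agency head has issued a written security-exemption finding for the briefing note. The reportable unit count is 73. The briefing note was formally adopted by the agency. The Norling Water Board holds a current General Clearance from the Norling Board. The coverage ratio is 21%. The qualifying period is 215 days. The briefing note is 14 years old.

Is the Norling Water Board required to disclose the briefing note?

Yes — the Norling Water Board must disclose the briefing note.

Exception (a) requires that the record was obtained from another agency under a confidentiality agreement; but the briefing note was produced internally, so (a) is unavailable.
Exception (b) fails — the briefing note has been formally adopted.
Exception (c) is satisfied on its face — the reportable unit count is 73, less than the 81 limit; a current Provisional Certificate is held; a current Tier B Waiver is held. But: (h) is engaged — a current Annual Waiver is held. So (c) is unavailable.
Exception (d) does not apply: there is no Annual Exemption Letter in force.
Exception (e) is satisfied on its face — the number of pages in the record is 29, under the 34 limit; the briefing note names a confidential informant; aggregate throughput is 6,480 units, less than the 6,970 units limit. However, paragraphs (i)–(p) must be considered: (i) operates — a current Provisional Declaration is held. (j) would limit (i) — a current Schedule E Notice is held — but (k) sets (j) aside: (k) operates — the record's age is 14 years, meeting the 13 years threshold. (l) operates (the baseline figure is 856, below the 981 limit), but yields to (m): (m) operates against (l): Cora is the subject of the briefing note. (n) applies (the registered capacity is 4,000 units, below the 4,240 units limit), but is set aside by (o): (o) operates — a current General Clearance is held. (p), which would lift (o), does not operate here — there is no Provisional Waiver in force. (e) is therefore removed.
No exception is made out. the Norling Water Board falls within the general rule.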